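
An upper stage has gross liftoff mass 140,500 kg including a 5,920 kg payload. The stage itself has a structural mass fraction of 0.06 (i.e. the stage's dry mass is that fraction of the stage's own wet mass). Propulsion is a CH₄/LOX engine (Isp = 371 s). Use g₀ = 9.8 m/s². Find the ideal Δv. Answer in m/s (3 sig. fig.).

Stage wet mass = m₀ − payload = 140,500 − 5,920 = 134,580 kg.
Stage dry mass = ε × stage wet mass = 0.06 × 134,580 = 8,074.8 kg.
Burnout mass m_f = stage dry + payload = 8,074.8 + 5,920 = 13,994.8 kg.
v_e = Isp · g₀ = 371 × 9.8 = 3635.8 m/s.
Δv = v_e · ln(140,500/13,994.8) = 3635.8 × ln(10.04) = 3635.8 × 2.3065 ≈ 8386 m/s.

Δv ≈ 8390 m/s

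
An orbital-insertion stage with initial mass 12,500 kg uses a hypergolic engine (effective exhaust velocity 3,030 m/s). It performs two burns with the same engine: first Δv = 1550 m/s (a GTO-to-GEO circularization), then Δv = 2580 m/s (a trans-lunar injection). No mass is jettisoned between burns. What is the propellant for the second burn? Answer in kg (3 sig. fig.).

propellant for the second burn ≈ 4300 kg

After the first burn: m = 12500 × exp(−1550/3030.0) = 12500 × 0.59956 = 7,494.5 kg.
After the second burn: m = 7,494.5 × exp(−2580/3030.0) = 7,494.5 × 0.42678 = 3,198.5 kg.
Second-burn propellant = 7,494.5 − 3,198.5 = 4,296 kg.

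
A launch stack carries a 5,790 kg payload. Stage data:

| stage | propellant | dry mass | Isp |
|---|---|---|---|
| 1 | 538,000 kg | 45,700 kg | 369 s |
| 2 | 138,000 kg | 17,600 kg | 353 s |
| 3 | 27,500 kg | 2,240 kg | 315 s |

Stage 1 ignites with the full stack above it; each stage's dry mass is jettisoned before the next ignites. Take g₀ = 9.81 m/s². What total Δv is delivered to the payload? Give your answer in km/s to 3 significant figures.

Δv ≈ 13.3 km/s

Ignition mass of stage 1 = 538,000+45,700 + 138,000+17,600 + 27,500+2,240 + 5,790 = 774,830 kg.
Stage 1: m₀ = 774,830 kg, m_f = 774,830 − 538,000 = 236,830 kg; Δv = 369×9.81×ln(3.272) = 3619.9×1.1853 ≈ 4291 m/s.
Stage 2: m₀ = 191,130 kg, m_f = 191,130 − 138,000 = 53,130 kg; Δv = 353×9.81×ln(3.597) = 3462.9×1.2802 ≈ 4433 m/s.
Stage 3: m₀ = 35,530 kg, m_f = 35,530 − 27,500 = 8,030 kg; Δv = 315×9.81×ln(4.425) = 3090.2×1.4872 ≈ 4596 m/s.
Total Δv = 4291 + 4433 + 4596 = 13320 m/s.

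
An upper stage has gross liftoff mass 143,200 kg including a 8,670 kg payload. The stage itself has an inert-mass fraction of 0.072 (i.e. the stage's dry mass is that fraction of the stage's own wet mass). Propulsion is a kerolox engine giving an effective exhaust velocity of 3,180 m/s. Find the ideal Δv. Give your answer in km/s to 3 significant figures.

Δv ≈ 6.53 km/s

Stage wet mass = m₀ − payload = 143,200 − 8,670 = 134,530 kg.
Stage dry mass = ε × stage wet mass = 0.072 × 134,530 = 9,686.16 kg.
Burnout mass m_f = stage dry + payload = 9,686.16 + 8,670 = 18,356.16 kg.
Δv = v_e · ln(143,200/18,356.16) = 3180.0 × ln(7.801) = 3180.0 × 2.0543 ≈ 6533 m/s.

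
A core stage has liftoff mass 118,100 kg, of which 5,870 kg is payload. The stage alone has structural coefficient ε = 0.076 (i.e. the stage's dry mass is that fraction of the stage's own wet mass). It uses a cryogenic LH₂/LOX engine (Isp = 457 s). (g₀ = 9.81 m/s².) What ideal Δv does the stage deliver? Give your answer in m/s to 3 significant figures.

Δv ≈ 9430 m/s

Stage wet mass = m₀ − payload = 118,100 − 5,870 = 112,230 kg.
Stage dry mass = ε × stage wet mass = 0.076 × 112,230 = 8,529.48 kg.
Burnout mass m_f = stage dry + payload = 8,529.48 + 5,870 = 14,399.48 kg.
v_e = Isp · g₀ = 457 × 9.81 = 4483.2 m/s.
From the ideal rocket equation, Δv = v_e · ln(118,100/14,399.48) = 4483.2 × ln(8.202) = 4483.2 × 2.1043 ≈ 9434 m/s.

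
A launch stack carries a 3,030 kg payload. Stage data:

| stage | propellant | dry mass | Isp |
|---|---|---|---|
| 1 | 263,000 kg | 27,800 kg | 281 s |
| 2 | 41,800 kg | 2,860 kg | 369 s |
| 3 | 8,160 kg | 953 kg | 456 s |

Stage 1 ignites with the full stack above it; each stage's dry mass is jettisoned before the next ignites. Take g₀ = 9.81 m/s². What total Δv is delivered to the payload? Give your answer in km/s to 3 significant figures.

Δv ≈ 13.7 km/s

Ignition mass of stage 1 = 263,000+27,800 + 41,800+2,860 + 8,160+953 + 3,030 = 347,603 kg.
Stage 1: m₀ = 347,603 kg, m_f = 347,603 − 263,000 = 84,603 kg; Δv = 281×9.81×ln(4.109) = 2756.6×1.4131 ≈ 3895 m/s.
Stage 2: m₀ = 56,803 kg, m_f = 56,803 − 41,800 = 15,003 kg; Δv = 369×9.81×ln(3.786) = 3619.9×1.3313 ≈ 4819 m/s.
Stage 3: m₀ = 12,143 kg, m_f = 12,143 − 8,160 = 3,983 kg; Δv = 456×9.81×ln(3.049) = 4473.4×1.1147 ≈ 4987 m/s.
Total Δv = 3895 + 4819 + 4987 = 13701 m/s.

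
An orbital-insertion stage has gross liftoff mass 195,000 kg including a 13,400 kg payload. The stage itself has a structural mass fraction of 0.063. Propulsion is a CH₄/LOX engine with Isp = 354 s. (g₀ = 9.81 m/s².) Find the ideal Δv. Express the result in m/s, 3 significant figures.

Δv ≈ 7160 m/s

Stage wet mass = m₀ − payload = 195,000 − 13,400 = 181,600 kg.
Stage dry mass = ε × stage wet mass = 0.063 × 181,600 = 11,440.8 kg.
Burnout mass m_f = stage dry + payload = 11,440.8 + 13,400 = 24,840.8 kg.
v_e = Isp · g₀ = 354 × 9.81 = 3472.7 m/s.
From the ideal rocket equation, Δv = v_e · ln(195,000/24,840.8) = 3472.7 × ln(7.85) = 3472.7 × 2.0605 ≈ 7156 m/s.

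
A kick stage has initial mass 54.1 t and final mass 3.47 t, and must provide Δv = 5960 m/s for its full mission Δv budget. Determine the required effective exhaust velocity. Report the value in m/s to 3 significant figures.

ln(m₀/m_f) = ln(54100/3470) = ln(15.59) = 2.7467.
v_e = Δv / ln(m₀/m_f) = 5960 / 2.7467 = 2169.9 m/s.

v_e ≈ 2170 m/s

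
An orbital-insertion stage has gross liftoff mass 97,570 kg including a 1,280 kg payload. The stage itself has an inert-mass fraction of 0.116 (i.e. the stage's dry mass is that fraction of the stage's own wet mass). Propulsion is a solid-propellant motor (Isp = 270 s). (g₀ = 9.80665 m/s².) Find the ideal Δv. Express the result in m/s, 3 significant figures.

Stage wet mass = m₀ − payload = 97,570 − 1,280 = 96,290 kg.
Stage dry mass = ε × stage wet mass = 0.116 × 96,290 = 11,169.6 kg.
Burnout mass m_f = stage dry + payload = 11,169.6 + 1,280 = 12,449.6 kg.
v_e = Isp · g₀ = 270 × 9.80665 = 2647.8 m/s.
Using Δv = v_e ln(m₀/m_f): Δv = v_e · ln(97,570/12,449.6) = 2647.8 × ln(7.837) = 2647.8 × 2.0589 ≈ 5451 m/s.

Δv ≈ 5450 m/s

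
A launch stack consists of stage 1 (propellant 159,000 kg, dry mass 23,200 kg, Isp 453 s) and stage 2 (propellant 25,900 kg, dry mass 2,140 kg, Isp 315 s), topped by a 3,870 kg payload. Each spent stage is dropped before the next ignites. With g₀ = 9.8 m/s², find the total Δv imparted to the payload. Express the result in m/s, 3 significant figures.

Δv ≈ 11200 m/s

Ignition mass of stage 1 = 159,000+23,200 + 25,900+2,140 + 3,870 = 214,110 kg.
Stage 1: m₀ = 214,110 kg, m_f = 214,110 − 159,000 = 55,110 kg; Δv = 453×9.8×ln(3.885) = 4439.4×1.3572 ≈ 6025 m/s.
Stage 2: m₀ = 31,910 kg, m_f = 31,910 − 25,900 = 6,010 kg; Δv = 315×9.8×ln(5.309) = 3087.0×1.6695 ≈ 5154 m/s.
Total Δv = 6025 + 5154 = 11179 m/s.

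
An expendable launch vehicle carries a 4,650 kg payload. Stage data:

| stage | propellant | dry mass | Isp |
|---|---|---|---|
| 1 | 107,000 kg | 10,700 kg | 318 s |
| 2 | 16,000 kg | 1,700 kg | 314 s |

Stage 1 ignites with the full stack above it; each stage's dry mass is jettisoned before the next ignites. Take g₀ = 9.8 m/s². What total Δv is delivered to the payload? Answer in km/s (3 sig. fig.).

Ignition mass of stage 1 = 107,000+10,700 + 16,000+1,700 + 4,650 = 140,050 kg.
Stage 1: m₀ = 140,050 kg, m_f = 140,050 − 107,000 = 33,050 kg; Δv = 318×9.8×ln(4.238) = 3116.4×1.4440 ≈ 4500 m/s.
Stage 2: m₀ = 22,350 kg, m_f = 22,350 − 16,000 = 6,350 kg; Δv = 314×9.8×ln(3.52) = 3077.2×1.2584 ≈ 3872 m/s.
Total Δv = 4500 + 3872 = 8372 m/s.

Δv ≈ 8.37 km/s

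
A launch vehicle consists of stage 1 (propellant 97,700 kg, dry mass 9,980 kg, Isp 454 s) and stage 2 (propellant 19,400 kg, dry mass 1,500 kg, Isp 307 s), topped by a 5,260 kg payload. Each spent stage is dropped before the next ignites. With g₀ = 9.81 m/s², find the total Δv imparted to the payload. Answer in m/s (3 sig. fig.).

Ignition mass of stage 1 = 97,700+9,980 + 19,400+1,500 + 5,260 = 133,840 kg.
Stage 1: m₀ = 133,840 kg, m_f = 133,840 − 97,700 = 36,140 kg; Δv = 454×9.81×ln(3.703) = 4453.7×1.3092 ≈ 5831 m/s.
Stage 2: m₀ = 26,160 kg, m_f = 26,160 − 19,400 = 6,760 kg; Δv = 307×9.81×ln(3.87) = 3011.7×1.3532 ≈ 4075 m/s.
Total Δv = 5831 + 4075 = 9906 m/s.

Δv ≈ 9910 m/s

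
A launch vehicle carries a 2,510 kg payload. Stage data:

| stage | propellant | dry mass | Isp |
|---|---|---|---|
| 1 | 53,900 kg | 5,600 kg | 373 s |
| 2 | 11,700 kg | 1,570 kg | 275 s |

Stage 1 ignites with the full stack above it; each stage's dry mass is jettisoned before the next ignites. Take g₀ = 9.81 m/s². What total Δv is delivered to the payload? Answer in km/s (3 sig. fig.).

Ignition mass of stage 1 = 53,900+5,600 + 11,700+1,570 + 2,510 = 75,280 kg.
Stage 1: m₀ = 75,280 kg, m_f = 75,280 − 53,900 = 21,380 kg; Δv = 373×9.81×ln(3.521) = 3659.1×1.2588 ≈ 4606 m/s.
Stage 2: m₀ = 15,780 kg, m_f = 15,780 − 11,700 = 4,080 kg; Δv = 275×9.81×ln(3.868) = 2697.8×1.3526 ≈ 3649 m/s.
Total Δv = 4606 + 3649 = 8255 m/s.

Δv ≈ 8.26 km/s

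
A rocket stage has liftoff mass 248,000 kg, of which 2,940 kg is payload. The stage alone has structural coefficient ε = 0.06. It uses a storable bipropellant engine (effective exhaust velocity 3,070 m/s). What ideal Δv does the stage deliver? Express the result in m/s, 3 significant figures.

Stage wet mass = m₀ − payload = 248,000 − 2,940 = 245,060 kg.
Stage dry mass = ε × stage wet mass = 0.06 × 245,060 = 14,703.6 kg.
Burnout mass m_f = stage dry + payload = 14,703.6 + 2,940 = 17,643.6 kg.
Δv = v_e · ln(248,000/17,643.6) = 3070.0 × ln(14.06) = 3070.0 × 2.6431 ≈ 8114 m/s.

Δv ≈ 8110 m/s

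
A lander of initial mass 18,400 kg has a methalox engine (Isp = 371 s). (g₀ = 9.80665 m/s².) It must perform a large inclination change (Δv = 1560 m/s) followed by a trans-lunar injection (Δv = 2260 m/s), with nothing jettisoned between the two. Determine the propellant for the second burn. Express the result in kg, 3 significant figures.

v_e = Isp · g₀ = 371 × 9.80665 = 3638.3 m/s.
After the first burn: m = 18400 × exp(−1560/3638.3) = 18400 × 0.65131 = 11,984.1 kg.
After the second burn: m = 11,984.1 × exp(−2260/3638.3) = 11,984.1 × 0.53731 = 6,439.18 kg.
Second-burn propellant = 11,984.1 − 6,439.18 = 5,544.92 kg.

propellant for the second burn ≈ 5540 kg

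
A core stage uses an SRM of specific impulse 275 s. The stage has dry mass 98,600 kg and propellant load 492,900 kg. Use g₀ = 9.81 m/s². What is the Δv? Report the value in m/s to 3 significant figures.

Δv ≈ 4830 m/s

v_e = Isp · g₀ = 275 × 9.81 = 2697.8 m/s.
m₀ = m_dry + m_prop = 98,600 + 492,900 = 591,500 kg.
Using Δv = v_e ln(m₀/m_f): Δv = v_e · ln(m₀/m_f) = 2697.8 × ln(5.999) = 2697.8 × 1.7916 ≈ 4833.3 m/s.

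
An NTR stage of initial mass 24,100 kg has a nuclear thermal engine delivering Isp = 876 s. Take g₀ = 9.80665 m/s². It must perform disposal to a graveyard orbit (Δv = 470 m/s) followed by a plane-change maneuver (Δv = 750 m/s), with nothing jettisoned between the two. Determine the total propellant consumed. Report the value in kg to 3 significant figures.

v_e = Isp · g₀ = 876 × 9.80665 = 8590.6 m/s.
After the first burn: m = 24100 × exp(−470/8590.6) = 24100 × 0.94676 = 22,816.9 kg.
After the second burn: m = 22,816.9 × exp(−750/8590.6) = 22,816.9 × 0.91640 = 20,909.4 kg.
Total propellant = m₀ − m_final = 24100 − 20,909.4 = 3,190.6 kg.

total propellant consumed ≈ 3190 kg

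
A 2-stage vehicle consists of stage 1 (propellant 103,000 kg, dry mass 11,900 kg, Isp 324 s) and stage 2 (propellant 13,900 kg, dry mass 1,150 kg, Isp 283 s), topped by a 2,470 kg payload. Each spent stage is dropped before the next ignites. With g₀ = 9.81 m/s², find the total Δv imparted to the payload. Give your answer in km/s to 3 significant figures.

Δv ≈ 9.16 km/s

Ignition mass of stage 1 = 103,000+11,900 + 13,900+1,150 + 2,470 = 132,420 kg.
Stage 1: m₀ = 132,420 kg, m_f = 132,420 − 103,000 = 29,420 kg; Δv = 324×9.81×ln(4.501) = 3178.4×1.5043 ≈ 4781 m/s.
Stage 2: m₀ = 17,520 kg, m_f = 17,520 − 13,900 = 3,620 kg; Δv = 283×9.81×ln(4.84) = 2776.2×1.5769 ≈ 4378 m/s.
Total Δv = 4781 + 4378 = 9159 m/s.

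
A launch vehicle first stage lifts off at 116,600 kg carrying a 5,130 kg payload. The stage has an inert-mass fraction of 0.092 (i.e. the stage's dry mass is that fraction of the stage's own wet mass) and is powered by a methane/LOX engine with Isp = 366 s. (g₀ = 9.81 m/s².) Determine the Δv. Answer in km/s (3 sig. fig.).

Stage wet mass = m₀ − payload = 116,600 − 5,130 = 111,470 kg.
Stage dry mass = ε × stage wet mass = 0.092 × 111,470 = 10,255.2 kg.
Burnout mass m_f = stage dry + payload = 10,255.2 + 5,130 = 15,385.2 kg.
v_e = Isp · g₀ = 366 × 9.81 = 3590.5 m/s.
By the Tsiolkovsky rocket equation, Δv = v_e · ln(116,600/15,385.2) = 3590.5 × ln(7.579) = 3590.5 × 2.0253 ≈ 7272 m/s.

Δv ≈ 7.27 km/s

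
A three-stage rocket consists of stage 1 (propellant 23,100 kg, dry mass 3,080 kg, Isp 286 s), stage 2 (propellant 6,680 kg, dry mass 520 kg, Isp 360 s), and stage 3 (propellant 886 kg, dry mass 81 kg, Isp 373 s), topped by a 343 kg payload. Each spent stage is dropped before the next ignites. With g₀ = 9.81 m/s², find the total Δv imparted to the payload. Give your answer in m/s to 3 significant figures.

Ignition mass of stage 1 = 23,100+3,080 + 6,680+520 + 886+81 + 343 = 34,690 kg.
Stage 1: m₀ = 34,690 kg, m_f = 34,690 − 23,100 = 11,590 kg; Δv = 286×9.81×ln(2.993) = 2805.7×1.0963 ≈ 3076 m/s.
Stage 2: m₀ = 8,510 kg, m_f = 8,510 − 6,680 = 1,830 kg; Δv = 360×9.81×ln(4.65) = 3531.6×1.5369 ≈ 5428 m/s.
Stage 3: m₀ = 1,310 kg, m_f = 1,310 − 886 = 424 kg; Δv = 373×9.81×ln(3.09) = 3659.1×1.1280 ≈ 4128 m/s.
Total Δv = 3076 + 5428 + 4128 = 12632 m/s.

Δv ≈ 12600 m/s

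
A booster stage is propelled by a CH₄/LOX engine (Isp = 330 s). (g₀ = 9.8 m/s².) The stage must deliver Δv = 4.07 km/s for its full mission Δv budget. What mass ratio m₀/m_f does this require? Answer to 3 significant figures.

mass ratio ≈ 3.52

v_e = Isp · g₀ = 330 × 9.8 = 3234.0 m/s.
m₀/m_f = exp(Δv / v_e) = exp(4070 / 3234.0) = exp(1.2585) = 3.5201.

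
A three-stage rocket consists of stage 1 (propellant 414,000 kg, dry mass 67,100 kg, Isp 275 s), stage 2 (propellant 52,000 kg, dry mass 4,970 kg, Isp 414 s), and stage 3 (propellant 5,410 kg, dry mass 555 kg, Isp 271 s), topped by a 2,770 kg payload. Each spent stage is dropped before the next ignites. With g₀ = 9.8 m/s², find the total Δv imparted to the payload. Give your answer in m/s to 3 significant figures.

Ignition mass of stage 1 = 414,000+67,100 + 52,000+4,970 + 5,410+555 + 2,770 = 546,805 kg.
Stage 1: m₀ = 546,805 kg, m_f = 546,805 − 414,000 = 132,805 kg; Δv = 275×9.8×ln(4.117) = 2695.0×1.4152 ≈ 3814 m/s.
Stage 2: m₀ = 65,705 kg, m_f = 65,705 − 52,000 = 13,705 kg; Δv = 414×9.8×ln(4.794) = 4057.2×1.5674 ≈ 6359 m/s.
Stage 3: m₀ = 8,735 kg, m_f = 8,735 − 5,410 = 3,325 kg; Δv = 271×9.8×ln(2.627) = 2655.8×0.9659 ≈ 2565 m/s.
Total Δv = 3814 + 6359 + 2565 = 12738 m/s.

Δv ≈ 12700 m/s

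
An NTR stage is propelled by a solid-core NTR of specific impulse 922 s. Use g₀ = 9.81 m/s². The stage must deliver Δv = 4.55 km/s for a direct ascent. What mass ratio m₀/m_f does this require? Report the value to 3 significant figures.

mass ratio ≈ 1.65

v_e = Isp · g₀ = 922 × 9.81 = 9044.8 m/s.
By the Tsiolkovsky rocket equation, m₀/m_f = exp(Δv / v_e) = exp(4550 / 9044.8) = exp(0.5031) = 1.6538.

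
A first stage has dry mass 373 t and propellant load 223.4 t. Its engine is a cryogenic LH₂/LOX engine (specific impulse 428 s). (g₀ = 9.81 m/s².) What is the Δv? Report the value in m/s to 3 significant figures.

Δv ≈ 1970 m/s

v_e = Isp · g₀ = 428 × 9.81 = 4198.7 m/s.
m₀ = m_dry + m_prop = 373 + 223.4 = 596.4 t.
From the ideal rocket equation, Δv = v_e · ln(m₀/m_f) = 4198.7 × ln(1.599) = 4198.7 × 0.4693 ≈ 1970.6 m/s.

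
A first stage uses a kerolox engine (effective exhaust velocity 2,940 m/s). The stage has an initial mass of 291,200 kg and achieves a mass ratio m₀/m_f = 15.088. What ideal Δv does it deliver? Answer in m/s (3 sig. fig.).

Δv ≈ 7980 m/s

Using Δv = v_e ln(m₀/m_f): Δv = v_e · ln(15.088) = 2940.0 × 2.7139 ≈ 7978.9 m/s.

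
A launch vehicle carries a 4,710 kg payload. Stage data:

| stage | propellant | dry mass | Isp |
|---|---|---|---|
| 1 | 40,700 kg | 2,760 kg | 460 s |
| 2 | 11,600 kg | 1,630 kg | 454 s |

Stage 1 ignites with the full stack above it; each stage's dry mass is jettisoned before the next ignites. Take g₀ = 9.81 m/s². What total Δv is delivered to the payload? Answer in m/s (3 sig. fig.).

Δv ≈ 9540 m/s

Ignition mass of stage 1 = 40,700+2,760 + 11,600+1,630 + 4,710 = 61,400 kg.
Stage 1: m₀ = 61,400 kg, m_f = 61,400 − 40,700 = 20,700 kg; Δv = 460×9.81×ln(2.966) = 4512.6×1.0873 ≈ 4906 m/s.
Stage 2: m₀ = 17,940 kg, m_f = 17,940 − 11,600 = 6,340 kg; Δv = 454×9.81×ln(2.83) = 4453.7×1.0402 ≈ 4633 m/s.
Total Δv = 4906 + 4633 = 9539 m/s.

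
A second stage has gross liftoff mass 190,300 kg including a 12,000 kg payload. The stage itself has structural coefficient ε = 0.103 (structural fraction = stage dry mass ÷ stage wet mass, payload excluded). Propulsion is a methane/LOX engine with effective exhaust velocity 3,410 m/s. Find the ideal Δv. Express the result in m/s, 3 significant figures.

Stage wet mass = m₀ − payload = 190,300 − 12,000 = 178,300 kg.
Stage dry mass = ε × stage wet mass = 0.103 × 178,300 = 18,364.9 kg.
Burnout mass m_f = stage dry + payload = 18,364.9 + 12,000 = 30,364.9 kg.
Δv = v_e · ln(190,300/30,364.9) = 3410.0 × ln(6.267) = 3410.0 × 1.8353 ≈ 6258 m/s.

Δv ≈ 6260 m/s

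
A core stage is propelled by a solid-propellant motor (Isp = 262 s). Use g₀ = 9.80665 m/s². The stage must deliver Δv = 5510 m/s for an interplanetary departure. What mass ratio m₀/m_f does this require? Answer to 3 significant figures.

mass ratio ≈ 8.54

v_e = Isp · g₀ = 262 × 9.80665 = 2569.3 m/s.
m₀/m_f = exp(Δv / v_e) = exp(5510 / 2569.3) = exp(2.1445) = 8.5379.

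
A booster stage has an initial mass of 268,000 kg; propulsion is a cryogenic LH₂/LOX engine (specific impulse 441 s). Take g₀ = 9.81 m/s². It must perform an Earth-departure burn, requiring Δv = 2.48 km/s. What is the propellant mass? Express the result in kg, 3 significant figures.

v_e = Isp · g₀ = 441 × 9.81 = 4326.2 m/s.
From the ideal rocket equation, m₀/m_f = exp(Δv / v_e) = exp(2480 / 4326.2) = exp(0.5733) = 1.7740.
m_f = 268,000 / 1.7740 = 151,071 kg, so propellant = m₀ − m_f = 268,000 − 151,071 = 116,929 kg.

propellant mass ≈ 117000 kg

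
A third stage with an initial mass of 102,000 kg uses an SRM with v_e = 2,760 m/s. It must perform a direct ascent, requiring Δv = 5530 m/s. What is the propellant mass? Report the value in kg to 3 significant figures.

By the Tsiolkovsky rocket equation, m₀/m_f = exp(Δv / v_e) = exp(5530 / 2760.0) = exp(2.0036) = 7.4159.
m_f = 102,000 / 7.4159 = 13,754.2 kg, so propellant = m₀ − m_f = 102,000 − 13,754.2 = 88,245.8 kg.

propellant mass ≈ 88200 kg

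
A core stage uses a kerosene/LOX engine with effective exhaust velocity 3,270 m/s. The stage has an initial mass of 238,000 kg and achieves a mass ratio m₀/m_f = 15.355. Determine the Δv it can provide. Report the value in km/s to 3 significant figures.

Δv = v_e · ln(15.355) = 3270.0 × 2.7314 ≈ 8931.8 m/s.

Δv ≈ 8.93 km/s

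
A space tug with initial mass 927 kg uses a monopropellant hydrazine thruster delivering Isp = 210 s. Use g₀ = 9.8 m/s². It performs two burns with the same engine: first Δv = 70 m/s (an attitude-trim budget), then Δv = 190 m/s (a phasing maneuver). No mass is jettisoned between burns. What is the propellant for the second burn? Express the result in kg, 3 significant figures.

propellant for the second burn ≈ 79.0 kg

v_e = Isp · g₀ = 210 × 9.8 = 2058.0 m/s.
After the first burn: m = 927 × exp(−70/2058.0) = 927 × 0.96656 = 896.001 kg.
After the second burn: m = 896.001 × exp(−190/2058.0) = 896.001 × 0.91181 = 816.983 kg.
Second-burn propellant = 896.001 − 816.983 = 79.018 kg.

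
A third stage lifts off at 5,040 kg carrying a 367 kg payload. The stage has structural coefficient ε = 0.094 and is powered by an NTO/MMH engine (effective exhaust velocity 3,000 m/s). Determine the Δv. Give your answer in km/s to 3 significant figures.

Δv ≈ 5.50 km/s

Stage wet mass = m₀ − payload = 5,040 − 367 = 4,673 kg.
Stage dry mass = ε × stage wet mass = 0.094 × 4,673 = 439.262 kg.
Burnout mass m_f = stage dry + payload = 439.262 + 367 = 806.262 kg.
By the Tsiolkovsky rocket equation, Δv = v_e · ln(5,040/806.262) = 3000.0 × ln(6.251) = 3000.0 × 1.8328 ≈ 5498 m/s.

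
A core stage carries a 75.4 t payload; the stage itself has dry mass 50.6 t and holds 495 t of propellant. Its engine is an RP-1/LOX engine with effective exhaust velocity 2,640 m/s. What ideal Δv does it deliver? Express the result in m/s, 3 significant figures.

Δv ≈ 4210 m/s

m₀ = payload + dry + propellant = 75.4 + 50.6 + 495 = 621 t.
m_f = payload + dry = 75.4 + 50.6 = 126 t.
Δv = v_e · ln(m₀/m_f) = 2640.0 × ln(4.929) = 2640.0 × 1.5950 ≈ 4210.9 m/s.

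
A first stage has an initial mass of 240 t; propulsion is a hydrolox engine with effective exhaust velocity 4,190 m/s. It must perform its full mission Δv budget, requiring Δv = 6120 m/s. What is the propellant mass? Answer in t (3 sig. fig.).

m₀/m_f = exp(Δv / v_e) = exp(6120 / 4190.0) = exp(1.4606) = 4.3086.
m_f = 240 / 4.3086 = 55.7025 t, so propellant = m₀ − m_f = 240 − 55.7025 = 184.2975 t.

propellant mass ≈ 184 t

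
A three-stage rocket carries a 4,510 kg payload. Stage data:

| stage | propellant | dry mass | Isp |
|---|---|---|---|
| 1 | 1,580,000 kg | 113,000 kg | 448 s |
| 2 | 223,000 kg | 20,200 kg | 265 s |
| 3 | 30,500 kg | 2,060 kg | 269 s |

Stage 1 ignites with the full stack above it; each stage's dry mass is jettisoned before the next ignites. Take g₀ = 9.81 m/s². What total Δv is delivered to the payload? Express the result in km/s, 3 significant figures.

Δv ≈ 15.8 km/s

Ignition mass of stage 1 = 1,580,000+113,000 + 223,000+20,200 + 30,500+2,060 + 4,510 = 1,973,270 kg.
Stage 1: m₀ = 1,973,270 kg, m_f = 1,973,270 − 1,580,000 = 393,270 kg; Δv = 448×9.81×ln(5.018) = 4394.9×1.6130 ≈ 7089 m/s.
Stage 2: m₀ = 280,270 kg, m_f = 280,270 − 223,000 = 57,270 kg; Δv = 265×9.81×ln(4.894) = 2599.7×1.5880 ≈ 4128 m/s.
Stage 3: m₀ = 37,070 kg, m_f = 37,070 − 30,500 = 6,570 kg; Δv = 269×9.81×ln(5.642) = 2638.9×1.7303 ≈ 4566 m/s.
Total Δv = 7089 + 4128 + 4566 = 15783 m/s.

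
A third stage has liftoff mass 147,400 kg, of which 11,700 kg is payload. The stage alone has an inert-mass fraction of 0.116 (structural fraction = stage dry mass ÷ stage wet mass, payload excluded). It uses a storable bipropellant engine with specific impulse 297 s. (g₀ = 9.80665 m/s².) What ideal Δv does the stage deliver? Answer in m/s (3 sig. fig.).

Δv ≈ 4900 m/s

Stage wet mass = m₀ − payload = 147,400 − 11,700 = 135,700 kg.
Stage dry mass = ε × stage wet mass = 0.116 × 135,700 = 15,741.2 kg.
Burnout mass m_f = stage dry + payload = 15,741.2 + 11,700 = 27,441.2 kg.
v_e = Isp · g₀ = 297 × 9.80665 = 2912.6 m/s.
Using Δv = v_e ln(m₀/m_f): Δv = v_e · ln(147,400/27,441.2) = 2912.6 × ln(5.371) = 2912.6 × 1.6811 ≈ 4896 m/s.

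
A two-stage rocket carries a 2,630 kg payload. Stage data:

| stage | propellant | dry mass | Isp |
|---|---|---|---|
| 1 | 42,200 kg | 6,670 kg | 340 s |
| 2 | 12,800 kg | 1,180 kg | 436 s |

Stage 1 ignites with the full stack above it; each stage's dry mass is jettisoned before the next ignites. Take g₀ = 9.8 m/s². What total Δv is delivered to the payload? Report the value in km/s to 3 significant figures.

Δv ≈ 9.74 km/s

Ignition mass of stage 1 = 42,200+6,670 + 12,800+1,180 + 2,630 = 65,480 kg.
Stage 1: m₀ = 65,480 kg, m_f = 65,480 − 42,200 = 23,280 kg; Δv = 340×9.8×ln(2.813) = 3332.0×1.0342 ≈ 3446 m/s.
Stage 2: m₀ = 16,610 kg, m_f = 16,610 − 12,800 = 3,810 kg; Δv = 436×9.8×ln(4.36) = 4272.8×1.4724 ≈ 6291 m/s.
Total Δv = 3446 + 6291 = 9737 m/s.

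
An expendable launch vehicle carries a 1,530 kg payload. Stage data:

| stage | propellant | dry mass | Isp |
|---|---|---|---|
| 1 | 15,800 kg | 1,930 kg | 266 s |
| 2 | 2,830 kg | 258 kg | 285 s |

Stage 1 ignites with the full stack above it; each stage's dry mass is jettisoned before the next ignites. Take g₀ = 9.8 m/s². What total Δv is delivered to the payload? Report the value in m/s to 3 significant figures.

Ignition mass of stage 1 = 15,800+1,930 + 2,830+258 + 1,530 = 22,348 kg.
Stage 1: m₀ = 22,348 kg, m_f = 22,348 − 15,800 = 6,548 kg; Δv = 266×9.8×ln(3.413) = 2606.8×1.2276 ≈ 3200 m/s.
Stage 2: m₀ = 4,618 kg, m_f = 4,618 − 2,830 = 1,788 kg; Δv = 285×9.8×ln(2.583) = 2793.0×0.9489 ≈ 2650 m/s.
Total Δv = 3200 + 2650 = 5850 m/s.

Δv ≈ 5850 m/s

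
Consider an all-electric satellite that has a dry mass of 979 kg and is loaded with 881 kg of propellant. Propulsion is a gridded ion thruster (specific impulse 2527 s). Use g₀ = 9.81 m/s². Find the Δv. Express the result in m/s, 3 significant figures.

Δv ≈ 15900 m/s

v_e = Isp · g₀ = 2527 × 9.81 = 24789.9 m/s.
m₀ = m_dry + m_prop = 979 + 881 = 1,860 kg.
From the ideal rocket equation, Δv = v_e · ln(m₀/m_f) = 24789.9 × ln(1.9) = 24789.9 × 0.6418 ≈ 15910.1 m/s.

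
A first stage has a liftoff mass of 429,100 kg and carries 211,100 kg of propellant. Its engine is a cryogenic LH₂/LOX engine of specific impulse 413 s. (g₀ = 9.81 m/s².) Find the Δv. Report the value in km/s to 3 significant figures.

v_e = Isp · g₀ = 413 × 9.81 = 4051.5 m/s.
m_f = m₀ − m_prop = 429,100 − 211,100 = 218,000 kg.
By the Tsiolkovsky rocket equation, Δv = v_e · ln(m₀/m_f) = 4051.5 × ln(1.968) = 4051.5 × 0.6772 ≈ 2743.7 m/s.

Δv ≈ 2.74 km/s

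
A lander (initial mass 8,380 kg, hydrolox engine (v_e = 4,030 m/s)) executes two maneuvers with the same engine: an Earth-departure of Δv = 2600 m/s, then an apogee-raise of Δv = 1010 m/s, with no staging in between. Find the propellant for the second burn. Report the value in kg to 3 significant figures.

After the first burn: m = 8380 × exp(−2600/4030.0) = 8380 × 0.52458 = 4,395.98 kg.
After the second burn: m = 4,395.98 × exp(−1010/4030.0) = 4,395.98 × 0.77832 = 3,421.48 kg.
Second-burn propellant = 4,395.98 − 3,421.48 = 974.5 kg.

propellant for the second burn ≈ 975 kg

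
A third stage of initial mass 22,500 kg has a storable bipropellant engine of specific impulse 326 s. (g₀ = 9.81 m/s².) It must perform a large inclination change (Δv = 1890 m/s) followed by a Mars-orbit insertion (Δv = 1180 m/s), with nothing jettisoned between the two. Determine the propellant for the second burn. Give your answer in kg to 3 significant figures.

v_e = Isp · g₀ = 326 × 9.81 = 3198.1 m/s.
After the first burn: m = 22500 × exp(−1890/3198.1) = 22500 × 0.55378 = 12,460.1 kg.
After the second burn: m = 12,460.1 × exp(−1180/3198.1) = 12,460.1 × 0.69144 = 8,615.41 kg.
Second-burn propellant = 12,460.1 − 8,615.41 = 3,844.69 kg.

propellant for the second burn ≈ 3840 kg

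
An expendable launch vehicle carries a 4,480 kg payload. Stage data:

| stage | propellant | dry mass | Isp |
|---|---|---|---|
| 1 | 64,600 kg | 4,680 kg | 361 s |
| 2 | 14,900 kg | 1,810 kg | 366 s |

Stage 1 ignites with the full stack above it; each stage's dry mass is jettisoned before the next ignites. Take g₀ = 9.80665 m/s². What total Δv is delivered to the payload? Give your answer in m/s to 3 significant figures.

Δv ≈ 8790 m/s

Ignition mass of stage 1 = 64,600+4,680 + 14,900+1,810 + 4,480 = 90,470 kg.
Stage 1: m₀ = 90,470 kg, m_f = 90,470 − 64,600 = 25,870 kg; Δv = 361×9.80665×ln(3.497) = 3540.2×1.2519 ≈ 4432 m/s.
Stage 2: m₀ = 21,190 kg, m_f = 21,190 − 14,900 = 6,290 kg; Δv = 366×9.80665×ln(3.369) = 3589.2×1.2146 ≈ 4359 m/s.
Total Δv = 4432 + 4359 = 8791 m/s.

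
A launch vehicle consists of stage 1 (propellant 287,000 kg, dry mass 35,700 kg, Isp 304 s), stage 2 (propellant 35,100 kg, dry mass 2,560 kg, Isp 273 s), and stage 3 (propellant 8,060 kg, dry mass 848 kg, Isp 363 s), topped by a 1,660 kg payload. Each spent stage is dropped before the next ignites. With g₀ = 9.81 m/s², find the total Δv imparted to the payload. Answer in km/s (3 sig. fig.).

Δv ≈ 13.0 km/s

Ignition mass of stage 1 = 287,000+35,700 + 35,100+2,560 + 8,060+848 + 1,660 = 370,928 kg.
Stage 1: m₀ = 370,928 kg, m_f = 370,928 − 287,000 = 83,928 kg; Δv = 304×9.81×ln(4.42) = 2982.2×1.4860 ≈ 4432 m/s.
Stage 2: m₀ = 48,228 kg, m_f = 48,228 − 35,100 = 13,128 kg; Δv = 273×9.81×ln(3.674) = 2678.1×1.3012 ≈ 3485 m/s.
Stage 3: m₀ = 10,568 kg, m_f = 10,568 − 8,060 = 2,508 kg; Δv = 363×9.81×ln(4.214) = 3561.0×1.4383 ≈ 5122 m/s.
Total Δv = 4432 + 3485 + 5122 = 13039 m/s.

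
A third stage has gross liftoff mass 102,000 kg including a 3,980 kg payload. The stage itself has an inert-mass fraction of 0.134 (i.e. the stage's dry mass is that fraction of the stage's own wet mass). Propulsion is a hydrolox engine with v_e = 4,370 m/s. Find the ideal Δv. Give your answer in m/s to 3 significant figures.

Stage wet mass = m₀ − payload = 102,000 − 3,980 = 98,020 kg.
Stage dry mass = ε × stage wet mass = 0.134 × 98,020 = 13,134.7 kg.
Burnout mass m_f = stage dry + payload = 13,134.7 + 3,980 = 17,114.7 kg.
Δv = v_e · ln(102,000/17,114.7) = 4370.0 × ln(5.96) = 4370.0 × 1.7850 ≈ 7801 m/s.

Δv ≈ 7800 m/s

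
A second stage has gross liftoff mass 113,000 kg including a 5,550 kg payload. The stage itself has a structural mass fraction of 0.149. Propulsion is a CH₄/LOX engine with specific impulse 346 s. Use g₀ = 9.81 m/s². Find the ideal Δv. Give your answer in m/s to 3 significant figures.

Stage wet mass = m₀ − payload = 113,000 − 5,550 = 107,450 kg.
Stage dry mass = ε × stage wet mass = 0.149 × 107,450 = 16,010.1 kg.
Burnout mass m_f = stage dry + payload = 16,010.1 + 5,550 = 21,560.1 kg.
v_e = Isp · g₀ = 346 × 9.81 = 3394.3 m/s.
Using Δv = v_e ln(m₀/m_f): Δv = v_e · ln(113,000/21,560.1) = 3394.3 × ln(5.241) = 3394.3 × 1.6565 ≈ 5623 m/s.

Δv ≈ 5620 m/s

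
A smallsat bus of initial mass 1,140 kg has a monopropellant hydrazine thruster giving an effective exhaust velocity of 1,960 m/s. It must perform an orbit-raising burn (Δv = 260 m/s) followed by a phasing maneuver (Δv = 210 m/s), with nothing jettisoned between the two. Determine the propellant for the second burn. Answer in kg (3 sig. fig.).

After the first burn: m = 1140 × exp(−260/1960.0) = 1140 × 0.87577 = 998.378 kg.
After the second burn: m = 998.378 × exp(−210/1960.0) = 998.378 × 0.89840 = 896.943 kg.
Second-burn propellant = 998.378 − 896.943 = 101.435 kg.

propellant for the second burn ≈ 101 kg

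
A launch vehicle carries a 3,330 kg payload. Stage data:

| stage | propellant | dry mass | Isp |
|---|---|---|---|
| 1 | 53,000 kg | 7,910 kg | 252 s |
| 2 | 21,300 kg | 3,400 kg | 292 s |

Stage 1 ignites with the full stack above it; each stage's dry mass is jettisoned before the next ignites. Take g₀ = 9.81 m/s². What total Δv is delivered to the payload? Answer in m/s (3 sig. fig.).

Ignition mass of stage 1 = 53,000+7,910 + 21,300+3,400 + 3,330 = 88,940 kg.
Stage 1: m₀ = 88,940 kg, m_f = 88,940 − 53,000 = 35,940 kg; Δv = 252×9.81×ln(2.475) = 2472.1×0.9061 ≈ 2240 m/s.
Stage 2: m₀ = 28,030 kg, m_f = 28,030 − 21,300 = 6,730 kg; Δv = 292×9.81×ln(4.165) = 2864.5×1.4267 ≈ 4087 m/s.
Total Δv = 2240 + 4087 = 6327 m/s.

Δv ≈ 6330 m/s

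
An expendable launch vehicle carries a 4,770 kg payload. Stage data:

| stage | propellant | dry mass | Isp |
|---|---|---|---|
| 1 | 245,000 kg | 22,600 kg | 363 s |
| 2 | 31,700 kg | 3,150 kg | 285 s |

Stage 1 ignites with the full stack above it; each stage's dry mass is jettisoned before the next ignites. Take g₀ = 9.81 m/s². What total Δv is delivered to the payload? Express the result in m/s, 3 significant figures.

Ignition mass of stage 1 = 245,000+22,600 + 31,700+3,150 + 4,770 = 307,220 kg.
Stage 1: m₀ = 307,220 kg, m_f = 307,220 − 245,000 = 62,220 kg; Δv = 363×9.81×ln(4.938) = 3561.0×1.5969 ≈ 5687 m/s.
Stage 2: m₀ = 39,620 kg, m_f = 39,620 − 31,700 = 7,920 kg; Δv = 285×9.81×ln(5.003) = 2795.9×1.6099 ≈ 4501 m/s.
Total Δv = 5687 + 4501 = 10188 m/s.

Δv ≈ 10200 m/s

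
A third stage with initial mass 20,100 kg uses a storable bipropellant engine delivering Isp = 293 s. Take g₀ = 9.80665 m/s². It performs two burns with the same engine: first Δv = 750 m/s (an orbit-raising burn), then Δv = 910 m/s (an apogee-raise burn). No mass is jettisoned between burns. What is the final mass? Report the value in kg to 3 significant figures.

final mass ≈ 11300 kg

v_e = Isp · g₀ = 293 × 9.80665 = 2873.3 m/s.
After the first burn: m = 20100 × exp(−750/2873.3) = 20100 × 0.77027 = 15,482.4 kg.
After the second burn: m = 15,482.4 × exp(−910/2873.3) = 15,482.4 × 0.72855 = 11,279.7 kg.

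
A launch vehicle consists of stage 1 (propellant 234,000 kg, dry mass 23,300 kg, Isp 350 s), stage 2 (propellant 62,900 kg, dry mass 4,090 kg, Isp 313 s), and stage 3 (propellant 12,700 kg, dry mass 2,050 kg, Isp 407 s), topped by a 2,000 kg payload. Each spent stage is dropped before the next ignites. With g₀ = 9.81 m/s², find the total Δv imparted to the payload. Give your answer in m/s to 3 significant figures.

Δv ≈ 13900 m/s

Ignition mass of stage 1 = 234,000+23,300 + 62,900+4,090 + 12,700+2,050 + 2,000 = 341,040 kg.
Stage 1: m₀ = 341,040 kg, m_f = 341,040 − 234,000 = 107,040 kg; Δv = 350×9.81×ln(3.186) = 3433.5×1.1588 ≈ 3979 m/s.
Stage 2: m₀ = 83,740 kg, m_f = 83,740 − 62,900 = 20,840 kg; Δv = 313×9.81×ln(4.018) = 3070.5×1.3908 ≈ 4271 m/s.
Stage 3: m₀ = 16,750 kg, m_f = 16,750 − 12,700 = 4,050 kg; Δv = 407×9.81×ln(4.136) = 3992.7×1.4197 ≈ 5668 m/s.
Total Δv = 3979 + 4271 + 5668 = 13918 m/s.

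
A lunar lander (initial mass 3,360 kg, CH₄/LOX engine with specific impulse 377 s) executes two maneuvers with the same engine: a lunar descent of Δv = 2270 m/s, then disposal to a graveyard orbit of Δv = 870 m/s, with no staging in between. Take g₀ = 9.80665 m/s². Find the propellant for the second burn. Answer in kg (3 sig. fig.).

propellant for the second burn ≈ 381 kg

v_e = Isp · g₀ = 377 × 9.80665 = 3697.1 m/s.
After the first burn: m = 3360 × exp(−2270/3697.1) = 3360 × 0.54119 = 1,818.4 kg.
After the second burn: m = 1,818.4 × exp(−870/3697.1) = 1,818.4 × 0.79032 = 1,437.12 kg.
Second-burn propellant = 1,818.4 − 1,437.12 = 381.28 kg.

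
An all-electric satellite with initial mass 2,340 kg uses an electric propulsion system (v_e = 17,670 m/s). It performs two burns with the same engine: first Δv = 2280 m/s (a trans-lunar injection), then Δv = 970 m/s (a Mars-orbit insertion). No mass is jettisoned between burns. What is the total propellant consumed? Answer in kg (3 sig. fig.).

total propellant consumed ≈ 393 kg

After the first burn: m = 2340 × exp(−2280/17670.0) = 2340 × 0.87895 = 2,056.74 kg.
After the second burn: m = 2,056.74 × exp(−970/17670.0) = 2,056.74 × 0.94658 = 1,946.87 kg.
Total propellant = m₀ − m_final = 2340 − 1,946.87 = 393.13 kg.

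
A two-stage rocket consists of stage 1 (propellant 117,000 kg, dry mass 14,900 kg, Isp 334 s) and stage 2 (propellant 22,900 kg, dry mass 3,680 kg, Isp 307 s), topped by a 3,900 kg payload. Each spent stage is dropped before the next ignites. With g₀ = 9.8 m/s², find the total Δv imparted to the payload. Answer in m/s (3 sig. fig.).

Ignition mass of stage 1 = 117,000+14,900 + 22,900+3,680 + 3,900 = 162,380 kg.
Stage 1: m₀ = 162,380 kg, m_f = 162,380 − 117,000 = 45,380 kg; Δv = 334×9.8×ln(3.578) = 3273.2×1.2749 ≈ 4173 m/s.
Stage 2: m₀ = 30,480 kg, m_f = 30,480 − 22,900 = 7,580 kg; Δv = 307×9.8×ln(4.021) = 3008.6×1.3916 ≈ 4187 m/s.
Total Δv = 4173 + 4187 = 8360 m/s.

Δv ≈ 8360 m/s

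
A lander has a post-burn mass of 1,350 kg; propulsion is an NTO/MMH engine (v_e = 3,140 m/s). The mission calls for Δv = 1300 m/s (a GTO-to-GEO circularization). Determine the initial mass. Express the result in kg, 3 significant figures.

initial mass ≈ 2040 kg

From the ideal rocket equation, m₀/m_f = exp(Δv / v_e) = exp(1300 / 3140.0) = exp(0.4140) = 1.5129.
m₀ = m_f × 1.5129 = 1,350 × 1.5129 = 2,042.42 kg.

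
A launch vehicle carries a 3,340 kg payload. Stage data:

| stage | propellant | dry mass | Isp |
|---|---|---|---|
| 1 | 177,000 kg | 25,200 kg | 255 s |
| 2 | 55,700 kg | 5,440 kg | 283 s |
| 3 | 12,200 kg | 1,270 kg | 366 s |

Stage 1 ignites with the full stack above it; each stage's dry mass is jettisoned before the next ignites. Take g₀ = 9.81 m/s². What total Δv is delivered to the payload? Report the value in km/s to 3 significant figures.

Ignition mass of stage 1 = 177,000+25,200 + 55,700+5,440 + 12,200+1,270 + 3,340 = 280,150 kg.
Stage 1: m₀ = 280,150 kg, m_f = 280,150 − 177,000 = 103,150 kg; Δv = 255×9.81×ln(2.716) = 2501.6×0.9991 ≈ 2499 m/s.
Stage 2: m₀ = 77,950 kg, m_f = 77,950 − 55,700 = 22,250 kg; Δv = 283×9.81×ln(3.503) = 2776.2×1.2537 ≈ 3481 m/s.
Stage 3: m₀ = 16,810 kg, m_f = 16,810 − 12,200 = 4,610 kg; Δv = 366×9.81×ln(3.646) = 3590.5×1.2937 ≈ 4645 m/s.
Total Δv = 2499 + 3481 + 4645 = 10625 m/s.

Δv ≈ 10.6 km/s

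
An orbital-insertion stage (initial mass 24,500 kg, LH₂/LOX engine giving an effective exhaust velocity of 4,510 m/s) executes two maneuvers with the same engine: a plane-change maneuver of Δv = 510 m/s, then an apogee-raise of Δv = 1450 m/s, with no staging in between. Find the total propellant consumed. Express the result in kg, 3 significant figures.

total propellant consumed ≈ 8640 kg

After the first burn: m = 24500 × exp(−510/4510.0) = 24500 × 0.89308 = 21,880.5 kg.
After the second burn: m = 21,880.5 × exp(−1450/4510.0) = 21,880.5 × 0.72506 = 15,864.7 kg.
Total propellant = m₀ − m_final = 24500 − 15,864.7 = 8,635.3 kg.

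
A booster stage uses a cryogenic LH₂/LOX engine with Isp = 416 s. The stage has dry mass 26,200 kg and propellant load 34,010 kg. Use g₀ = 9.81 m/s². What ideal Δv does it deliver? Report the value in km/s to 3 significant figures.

Δv ≈ 3.40 km/s

v_e = Isp · g₀ = 416 × 9.81 = 4081.0 m/s.
m₀ = m_dry + m_prop = 26,200 + 34,010 = 60,210 kg.
Rocket equation: Δv = v_e · ln(m₀/m_f) = 4081.0 × ln(2.298) = 4081.0 × 0.8321 ≈ 3395.7 m/s.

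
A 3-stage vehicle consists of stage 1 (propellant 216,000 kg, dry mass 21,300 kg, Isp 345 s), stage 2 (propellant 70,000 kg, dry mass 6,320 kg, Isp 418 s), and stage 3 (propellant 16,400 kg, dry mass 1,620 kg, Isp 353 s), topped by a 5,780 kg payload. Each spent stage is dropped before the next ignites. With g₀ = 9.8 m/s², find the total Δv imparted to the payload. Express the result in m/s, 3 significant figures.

Ignition mass of stage 1 = 216,000+21,300 + 70,000+6,320 + 16,400+1,620 + 5,780 = 337,420 kg.
Stage 1: m₀ = 337,420 kg, m_f = 337,420 − 216,000 = 121,420 kg; Δv = 345×9.8×ln(2.779) = 3381.0×1.0221 ≈ 3456 m/s.
Stage 2: m₀ = 100,120 kg, m_f = 100,120 − 70,000 = 30,120 kg; Δv = 418×9.8×ln(3.324) = 4096.4×1.2012 ≈ 4921 m/s.
Stage 3: m₀ = 23,800 kg, m_f = 23,800 − 16,400 = 7,400 kg; Δv = 353×9.8×ln(3.216) = 3459.4×1.1682 ≈ 4041 m/s.
Total Δv = 3456 + 4921 + 4041 = 12418 m/s.

Δv ≈ 12400 m/s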